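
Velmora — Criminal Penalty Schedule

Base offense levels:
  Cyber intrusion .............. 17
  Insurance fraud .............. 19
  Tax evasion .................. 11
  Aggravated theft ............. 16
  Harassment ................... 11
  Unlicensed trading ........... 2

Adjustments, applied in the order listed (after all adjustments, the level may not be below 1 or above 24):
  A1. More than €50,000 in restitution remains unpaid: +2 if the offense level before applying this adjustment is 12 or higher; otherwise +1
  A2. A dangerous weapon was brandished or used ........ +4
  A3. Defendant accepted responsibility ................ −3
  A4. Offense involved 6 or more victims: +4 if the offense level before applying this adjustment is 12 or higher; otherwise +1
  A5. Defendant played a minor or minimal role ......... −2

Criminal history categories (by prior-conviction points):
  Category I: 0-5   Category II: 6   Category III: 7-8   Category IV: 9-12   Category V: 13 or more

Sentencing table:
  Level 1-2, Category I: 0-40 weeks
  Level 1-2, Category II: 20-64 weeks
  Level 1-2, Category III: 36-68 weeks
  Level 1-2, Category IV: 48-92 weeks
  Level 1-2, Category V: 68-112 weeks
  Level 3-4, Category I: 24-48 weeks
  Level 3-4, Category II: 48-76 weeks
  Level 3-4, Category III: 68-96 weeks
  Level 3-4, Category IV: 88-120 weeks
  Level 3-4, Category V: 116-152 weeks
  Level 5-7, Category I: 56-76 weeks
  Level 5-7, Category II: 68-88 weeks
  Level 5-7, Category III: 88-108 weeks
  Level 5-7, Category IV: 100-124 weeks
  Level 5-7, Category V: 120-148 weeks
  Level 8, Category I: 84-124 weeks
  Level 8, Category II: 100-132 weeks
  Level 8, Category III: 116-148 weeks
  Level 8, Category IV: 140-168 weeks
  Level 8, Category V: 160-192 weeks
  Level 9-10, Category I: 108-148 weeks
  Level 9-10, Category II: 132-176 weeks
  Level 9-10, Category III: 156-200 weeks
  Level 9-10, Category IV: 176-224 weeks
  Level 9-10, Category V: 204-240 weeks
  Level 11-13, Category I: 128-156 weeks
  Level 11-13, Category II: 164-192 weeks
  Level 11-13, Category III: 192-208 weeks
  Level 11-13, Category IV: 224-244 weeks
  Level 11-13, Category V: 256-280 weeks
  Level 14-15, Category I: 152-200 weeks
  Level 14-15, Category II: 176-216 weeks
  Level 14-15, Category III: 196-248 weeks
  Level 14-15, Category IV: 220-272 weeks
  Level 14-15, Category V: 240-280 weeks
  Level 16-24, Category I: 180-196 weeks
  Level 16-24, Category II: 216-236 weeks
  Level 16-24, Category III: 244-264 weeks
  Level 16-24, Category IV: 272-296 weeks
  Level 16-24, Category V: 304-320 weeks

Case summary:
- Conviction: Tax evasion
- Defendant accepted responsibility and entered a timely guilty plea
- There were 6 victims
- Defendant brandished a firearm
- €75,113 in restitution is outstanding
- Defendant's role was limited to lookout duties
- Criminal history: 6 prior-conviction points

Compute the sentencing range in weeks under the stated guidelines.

176-216 weeks

Base offense level for tax evasion: 11.
A1 applies (level before this adjustment is 11 < 12, so +1): 11 + 1 = 12.
A2 applies: 12 + 4 = 16.
A3 applies: 16 − 3 = 13.
A4 applies (level before this adjustment is 13 ≥ 12, so +4): 13 + 4 = 17.
A5 applies: 17 − 2 = 15.
Final offense level: 15.
Criminal history: 6 prior points → Category II (6).
Level 15 falls in the 14-15 band.
Grid: Level 14-15 × Category II = 176-216 weeks.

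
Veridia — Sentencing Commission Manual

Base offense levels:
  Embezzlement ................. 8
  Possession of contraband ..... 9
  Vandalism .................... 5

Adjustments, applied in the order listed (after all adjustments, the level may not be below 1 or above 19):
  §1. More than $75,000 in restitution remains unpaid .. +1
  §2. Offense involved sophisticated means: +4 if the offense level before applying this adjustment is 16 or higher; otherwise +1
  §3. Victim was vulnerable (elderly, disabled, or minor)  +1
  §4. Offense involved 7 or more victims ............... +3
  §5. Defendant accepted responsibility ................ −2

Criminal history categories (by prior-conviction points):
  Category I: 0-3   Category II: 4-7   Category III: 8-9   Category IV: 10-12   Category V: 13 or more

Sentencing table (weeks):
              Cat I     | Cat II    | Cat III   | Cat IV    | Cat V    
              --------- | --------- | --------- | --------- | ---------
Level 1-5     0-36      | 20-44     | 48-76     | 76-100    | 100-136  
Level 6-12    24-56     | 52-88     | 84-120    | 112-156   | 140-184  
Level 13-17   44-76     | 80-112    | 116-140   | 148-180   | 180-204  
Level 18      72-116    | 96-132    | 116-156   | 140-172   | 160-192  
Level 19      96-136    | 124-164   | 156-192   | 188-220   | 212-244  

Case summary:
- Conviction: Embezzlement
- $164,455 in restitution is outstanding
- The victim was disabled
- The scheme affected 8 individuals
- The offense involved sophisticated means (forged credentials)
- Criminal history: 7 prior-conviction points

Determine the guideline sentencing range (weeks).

80-112 weeks

Base offense level for embezzlement: 8.
§1 applies: 8 + 1 = 9.
§2 applies (level before this adjustment is 9 < 16, so +1): 9 + 1 = 10.
§3 applies: 10 + 1 = 11.
§4 applies: 11 + 3 = 14.
Final offense level: 14.
Criminal history: 7 prior points → Category II (4-7).
Level 14 falls in the 13-17 band.
Grid: Level 13-17 × Category II = 80-112 weeks.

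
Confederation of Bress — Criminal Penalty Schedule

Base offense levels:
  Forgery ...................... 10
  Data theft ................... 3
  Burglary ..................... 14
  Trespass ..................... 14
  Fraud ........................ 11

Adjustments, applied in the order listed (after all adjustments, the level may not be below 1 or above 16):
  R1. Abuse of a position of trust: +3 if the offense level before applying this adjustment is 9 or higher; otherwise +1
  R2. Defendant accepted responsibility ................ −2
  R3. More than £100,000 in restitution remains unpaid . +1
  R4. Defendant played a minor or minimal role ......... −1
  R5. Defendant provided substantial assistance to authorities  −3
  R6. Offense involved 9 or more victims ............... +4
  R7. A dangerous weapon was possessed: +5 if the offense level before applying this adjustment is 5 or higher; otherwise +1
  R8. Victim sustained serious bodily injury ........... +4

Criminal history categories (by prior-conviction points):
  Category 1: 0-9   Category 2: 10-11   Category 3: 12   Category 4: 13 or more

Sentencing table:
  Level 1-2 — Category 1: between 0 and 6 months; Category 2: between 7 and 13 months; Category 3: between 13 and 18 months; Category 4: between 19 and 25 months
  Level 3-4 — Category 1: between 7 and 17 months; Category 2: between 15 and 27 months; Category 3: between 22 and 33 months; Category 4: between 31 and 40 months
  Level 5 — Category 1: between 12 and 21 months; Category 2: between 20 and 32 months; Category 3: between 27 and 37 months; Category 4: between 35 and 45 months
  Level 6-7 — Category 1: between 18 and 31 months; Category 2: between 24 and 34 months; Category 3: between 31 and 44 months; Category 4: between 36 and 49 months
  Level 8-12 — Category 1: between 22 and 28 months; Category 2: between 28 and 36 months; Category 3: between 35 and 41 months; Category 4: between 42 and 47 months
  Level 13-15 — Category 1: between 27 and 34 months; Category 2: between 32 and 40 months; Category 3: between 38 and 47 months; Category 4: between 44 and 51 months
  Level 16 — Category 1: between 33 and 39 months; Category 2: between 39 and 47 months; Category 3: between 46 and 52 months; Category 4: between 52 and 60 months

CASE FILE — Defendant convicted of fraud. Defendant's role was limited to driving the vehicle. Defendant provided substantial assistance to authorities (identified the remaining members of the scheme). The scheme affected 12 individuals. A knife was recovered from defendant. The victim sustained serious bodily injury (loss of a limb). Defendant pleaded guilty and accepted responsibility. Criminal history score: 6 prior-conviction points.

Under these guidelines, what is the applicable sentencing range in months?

33-39 months

Base offense level for fraud: 11.
R1 does not apply.
R2 applies: 11 − 2 = 9.
R4 applies: 9 − 1 = 8.
R5 applies: 8 − 3 = 5.
R6 applies: 5 + 4 = 9.
R7 applies (level before this adjustment is 9 ≥ 5, so +5): 9 + 5 = 14.
R8 applies: 14 + 4 = 18.
Level 18 exceeds the maximum of 16; capped at 16.
Final offense level: 16.
Criminal history: 6 prior points → Category 1 (0-9).
Level 16 falls in the 16 band.
Grid: Level 16 × Category 1 = 33-39 months.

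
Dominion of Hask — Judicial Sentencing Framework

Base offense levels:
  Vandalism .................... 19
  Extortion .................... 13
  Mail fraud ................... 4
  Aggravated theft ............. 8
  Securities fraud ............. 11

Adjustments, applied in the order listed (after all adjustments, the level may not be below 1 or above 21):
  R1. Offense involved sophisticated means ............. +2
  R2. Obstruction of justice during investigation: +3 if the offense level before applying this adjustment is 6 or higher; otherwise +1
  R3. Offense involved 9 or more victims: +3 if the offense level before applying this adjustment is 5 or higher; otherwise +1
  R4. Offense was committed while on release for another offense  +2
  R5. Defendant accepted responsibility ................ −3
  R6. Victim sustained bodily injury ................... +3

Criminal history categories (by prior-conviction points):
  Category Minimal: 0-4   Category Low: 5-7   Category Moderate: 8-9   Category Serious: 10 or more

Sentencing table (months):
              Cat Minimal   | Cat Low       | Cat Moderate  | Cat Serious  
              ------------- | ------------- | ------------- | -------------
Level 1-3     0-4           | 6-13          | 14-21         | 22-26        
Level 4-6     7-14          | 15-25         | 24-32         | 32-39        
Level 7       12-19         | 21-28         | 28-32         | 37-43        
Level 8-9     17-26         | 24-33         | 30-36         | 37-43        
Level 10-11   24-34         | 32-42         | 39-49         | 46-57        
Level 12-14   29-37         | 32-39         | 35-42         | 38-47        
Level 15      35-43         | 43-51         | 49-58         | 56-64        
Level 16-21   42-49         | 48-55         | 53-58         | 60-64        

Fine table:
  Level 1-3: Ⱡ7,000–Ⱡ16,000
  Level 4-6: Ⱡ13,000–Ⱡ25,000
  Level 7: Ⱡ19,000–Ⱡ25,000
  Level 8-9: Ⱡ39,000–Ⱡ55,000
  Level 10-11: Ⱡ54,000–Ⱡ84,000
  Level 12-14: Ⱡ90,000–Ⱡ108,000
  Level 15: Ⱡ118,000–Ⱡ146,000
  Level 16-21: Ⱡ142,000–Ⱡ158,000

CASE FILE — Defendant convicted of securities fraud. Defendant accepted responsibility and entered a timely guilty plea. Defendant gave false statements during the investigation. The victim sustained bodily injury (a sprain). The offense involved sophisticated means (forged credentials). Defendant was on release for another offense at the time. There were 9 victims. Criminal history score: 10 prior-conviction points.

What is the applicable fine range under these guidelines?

Base offense level for securities fraud: 11.
R1 applies: 11 + 2 = 13.
R2 applies (level before this adjustment is 13 ≥ 6, so +3): 13 + 3 = 16.
R3 applies (level before this adjustment is 16 ≥ 5, so +3): 16 + 3 = 19.
R4 applies: 19 + 2 = 21.
R5 applies: 21 − 3 = 18.
R6 applies: 18 + 3 = 21.
Final offense level: 21.
Level 21 falls in the 16-21 band.
Fine table: Level 16-21 → Ⱡ142,000–Ⱡ158,000.

Ⱡ142,000–Ⱡ158,000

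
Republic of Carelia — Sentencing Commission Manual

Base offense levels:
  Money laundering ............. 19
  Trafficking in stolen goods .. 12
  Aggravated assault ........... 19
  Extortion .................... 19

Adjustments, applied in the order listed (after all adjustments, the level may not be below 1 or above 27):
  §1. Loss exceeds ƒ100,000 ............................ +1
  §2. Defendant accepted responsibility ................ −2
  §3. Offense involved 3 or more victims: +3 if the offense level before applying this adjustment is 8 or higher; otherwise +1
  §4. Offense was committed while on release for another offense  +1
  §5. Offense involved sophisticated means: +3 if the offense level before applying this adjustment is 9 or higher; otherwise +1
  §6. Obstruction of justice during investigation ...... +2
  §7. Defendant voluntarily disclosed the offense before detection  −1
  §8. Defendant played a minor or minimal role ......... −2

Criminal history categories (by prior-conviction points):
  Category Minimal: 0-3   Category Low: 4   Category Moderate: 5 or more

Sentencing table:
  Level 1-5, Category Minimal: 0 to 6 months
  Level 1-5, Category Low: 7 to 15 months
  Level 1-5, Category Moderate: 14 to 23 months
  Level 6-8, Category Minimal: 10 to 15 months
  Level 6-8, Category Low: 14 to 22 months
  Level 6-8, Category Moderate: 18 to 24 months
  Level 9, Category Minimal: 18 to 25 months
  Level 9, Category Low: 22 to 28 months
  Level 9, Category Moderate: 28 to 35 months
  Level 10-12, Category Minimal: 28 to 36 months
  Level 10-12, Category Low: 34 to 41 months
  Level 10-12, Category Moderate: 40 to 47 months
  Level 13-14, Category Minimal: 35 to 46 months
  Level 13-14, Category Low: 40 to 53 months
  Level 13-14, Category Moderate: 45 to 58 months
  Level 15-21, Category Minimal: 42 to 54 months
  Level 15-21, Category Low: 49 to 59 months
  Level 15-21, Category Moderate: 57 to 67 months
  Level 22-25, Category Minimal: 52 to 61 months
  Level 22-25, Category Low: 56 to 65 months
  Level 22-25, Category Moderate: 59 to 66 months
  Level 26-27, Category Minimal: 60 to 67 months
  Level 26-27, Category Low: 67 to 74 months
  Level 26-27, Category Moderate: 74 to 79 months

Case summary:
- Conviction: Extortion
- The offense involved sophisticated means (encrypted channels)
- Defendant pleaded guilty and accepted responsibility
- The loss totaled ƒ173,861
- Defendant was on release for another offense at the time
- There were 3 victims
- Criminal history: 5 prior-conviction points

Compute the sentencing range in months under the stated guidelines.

59-66 months

Base offense level for extortion: 19.
§1 applies: 19 + 1 = 20.
§2 applies: 20 − 2 = 18.
§3 applies (level before this adjustment is 18 ≥ 8, so +3): 18 + 3 = 21.
§4 applies: 21 + 1 = 22.
§5 applies (level before this adjustment is 22 ≥ 9, so +3): 22 + 3 = 25.
Final offense level: 25.
Criminal history: 5 prior points → Category Moderate (5+).
Level 25 falls in the 22-25 band.
Grid: Level 22-25 × Category Moderate = 59-66 months.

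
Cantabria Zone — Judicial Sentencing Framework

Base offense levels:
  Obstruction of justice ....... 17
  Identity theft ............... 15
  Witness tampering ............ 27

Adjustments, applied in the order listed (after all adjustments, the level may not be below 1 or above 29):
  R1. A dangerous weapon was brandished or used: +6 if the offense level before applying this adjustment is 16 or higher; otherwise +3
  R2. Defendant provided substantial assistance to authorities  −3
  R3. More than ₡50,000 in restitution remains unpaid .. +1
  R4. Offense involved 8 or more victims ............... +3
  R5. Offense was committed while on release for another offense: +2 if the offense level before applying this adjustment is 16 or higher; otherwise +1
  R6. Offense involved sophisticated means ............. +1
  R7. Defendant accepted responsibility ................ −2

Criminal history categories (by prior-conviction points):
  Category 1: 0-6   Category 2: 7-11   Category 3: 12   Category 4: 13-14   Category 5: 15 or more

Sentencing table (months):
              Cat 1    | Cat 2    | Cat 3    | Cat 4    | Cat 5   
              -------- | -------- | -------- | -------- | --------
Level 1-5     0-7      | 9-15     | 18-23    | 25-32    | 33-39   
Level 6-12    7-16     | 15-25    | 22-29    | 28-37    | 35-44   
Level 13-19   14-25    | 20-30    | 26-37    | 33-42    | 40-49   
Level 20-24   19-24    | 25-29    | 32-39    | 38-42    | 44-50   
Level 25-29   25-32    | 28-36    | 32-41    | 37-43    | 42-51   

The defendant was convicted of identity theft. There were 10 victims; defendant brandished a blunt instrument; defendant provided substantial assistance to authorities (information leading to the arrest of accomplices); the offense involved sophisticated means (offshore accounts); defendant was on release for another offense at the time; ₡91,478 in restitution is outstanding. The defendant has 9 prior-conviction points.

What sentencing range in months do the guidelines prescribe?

Base offense level for identity theft: 15.
R1 applies (level before this adjustment is 15 < 16, so +3): 15 + 3 = 18.
R2 applies: 18 − 3 = 15.
R3 applies: 15 + 1 = 16.
R4 applies: 16 + 3 = 19.
R5 applies (level before this adjustment is 19 ≥ 16, so +2): 19 + 2 = 21.
R6 applies: 21 + 1 = 22.
Final offense level: 22.
Criminal history: 9 prior points → Category 2 (7-11).
Level 22 falls in the 20-24 band.
Grid: Level 20-24 × Category 2 = 25-29 months.

25-29 months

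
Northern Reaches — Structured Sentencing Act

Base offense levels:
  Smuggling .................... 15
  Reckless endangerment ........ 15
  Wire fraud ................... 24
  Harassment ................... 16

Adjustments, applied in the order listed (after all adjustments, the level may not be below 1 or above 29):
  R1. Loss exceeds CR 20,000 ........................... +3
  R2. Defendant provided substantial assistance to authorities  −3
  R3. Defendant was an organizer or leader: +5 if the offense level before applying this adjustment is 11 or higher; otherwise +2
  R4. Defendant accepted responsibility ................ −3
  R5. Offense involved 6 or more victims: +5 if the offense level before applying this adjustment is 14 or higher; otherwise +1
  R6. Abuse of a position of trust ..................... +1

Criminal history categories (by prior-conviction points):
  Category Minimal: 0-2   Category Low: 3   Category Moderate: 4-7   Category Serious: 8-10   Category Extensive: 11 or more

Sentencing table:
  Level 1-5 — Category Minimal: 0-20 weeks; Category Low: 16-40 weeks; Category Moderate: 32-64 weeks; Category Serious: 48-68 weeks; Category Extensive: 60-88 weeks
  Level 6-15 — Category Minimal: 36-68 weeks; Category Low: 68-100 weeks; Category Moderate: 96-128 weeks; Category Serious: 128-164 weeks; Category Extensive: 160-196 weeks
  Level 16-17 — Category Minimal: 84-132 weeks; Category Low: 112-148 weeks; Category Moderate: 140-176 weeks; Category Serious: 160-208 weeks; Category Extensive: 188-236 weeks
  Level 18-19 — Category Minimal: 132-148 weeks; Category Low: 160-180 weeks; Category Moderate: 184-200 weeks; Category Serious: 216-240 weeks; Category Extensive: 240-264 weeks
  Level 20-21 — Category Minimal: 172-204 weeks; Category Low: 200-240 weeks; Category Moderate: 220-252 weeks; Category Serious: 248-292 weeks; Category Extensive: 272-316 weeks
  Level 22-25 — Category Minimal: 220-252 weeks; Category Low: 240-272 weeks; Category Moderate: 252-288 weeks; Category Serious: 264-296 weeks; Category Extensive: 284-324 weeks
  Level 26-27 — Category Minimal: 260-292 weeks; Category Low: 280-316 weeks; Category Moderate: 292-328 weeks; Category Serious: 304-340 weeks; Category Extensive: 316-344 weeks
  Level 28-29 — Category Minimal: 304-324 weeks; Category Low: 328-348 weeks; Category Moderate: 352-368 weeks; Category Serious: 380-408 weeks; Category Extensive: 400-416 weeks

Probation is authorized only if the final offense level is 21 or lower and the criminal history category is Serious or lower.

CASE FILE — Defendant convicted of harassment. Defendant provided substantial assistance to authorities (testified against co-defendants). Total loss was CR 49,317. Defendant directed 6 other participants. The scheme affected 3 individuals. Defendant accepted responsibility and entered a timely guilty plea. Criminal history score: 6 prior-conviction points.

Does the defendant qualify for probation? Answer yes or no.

Base offense level for harassment: 16.
R1 applies: 16 + 3 = 19.
R2 applies: 19 − 3 = 16.
R3 applies (level before this adjustment is 16 ≥ 11, so +5): 16 + 5 = 21.
R4 applies: 21 − 3 = 18.
Final offense level: 18.
Criminal history: 6 prior points → Category Moderate (4-7).
Level 18 falls in the 18-19 band.
Grid: Level 18-19 × Category Moderate = 184-200 weeks.
Probation check: level 18 ≤ 21 and category Moderate ≤ Serious → eligible.

Yes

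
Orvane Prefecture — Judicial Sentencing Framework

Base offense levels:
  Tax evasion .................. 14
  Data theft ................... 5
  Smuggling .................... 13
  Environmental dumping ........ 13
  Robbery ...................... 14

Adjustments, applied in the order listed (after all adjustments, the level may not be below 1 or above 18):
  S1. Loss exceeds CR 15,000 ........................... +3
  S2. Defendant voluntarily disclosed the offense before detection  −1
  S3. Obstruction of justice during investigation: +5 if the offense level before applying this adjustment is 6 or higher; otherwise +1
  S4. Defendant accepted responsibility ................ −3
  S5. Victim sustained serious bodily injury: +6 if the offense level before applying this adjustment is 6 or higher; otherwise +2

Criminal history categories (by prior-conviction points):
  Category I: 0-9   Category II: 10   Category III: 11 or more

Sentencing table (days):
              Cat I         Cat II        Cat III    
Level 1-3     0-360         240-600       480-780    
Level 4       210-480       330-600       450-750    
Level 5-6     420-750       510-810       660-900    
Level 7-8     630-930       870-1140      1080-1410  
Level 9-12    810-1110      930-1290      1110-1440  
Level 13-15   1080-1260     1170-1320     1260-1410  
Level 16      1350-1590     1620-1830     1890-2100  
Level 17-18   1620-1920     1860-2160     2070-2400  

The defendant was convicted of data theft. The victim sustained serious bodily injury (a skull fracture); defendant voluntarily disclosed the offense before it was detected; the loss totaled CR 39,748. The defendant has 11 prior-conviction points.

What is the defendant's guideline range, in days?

1260-1410 days

Base offense level for data theft: 5.
S1 applies: 5 + 3 = 8.
S2 applies: 8 − 1 = 7.
S3 does not apply.
S5 applies (level before this adjustment is 7 ≥ 6, so +6): 7 + 6 = 13.
Final offense level: 13.
Criminal history: 11 prior points → Category III (11+).
Level 13 falls in the 13-15 band.
Grid: Level 13-15 × Category III = 1260-1410 days.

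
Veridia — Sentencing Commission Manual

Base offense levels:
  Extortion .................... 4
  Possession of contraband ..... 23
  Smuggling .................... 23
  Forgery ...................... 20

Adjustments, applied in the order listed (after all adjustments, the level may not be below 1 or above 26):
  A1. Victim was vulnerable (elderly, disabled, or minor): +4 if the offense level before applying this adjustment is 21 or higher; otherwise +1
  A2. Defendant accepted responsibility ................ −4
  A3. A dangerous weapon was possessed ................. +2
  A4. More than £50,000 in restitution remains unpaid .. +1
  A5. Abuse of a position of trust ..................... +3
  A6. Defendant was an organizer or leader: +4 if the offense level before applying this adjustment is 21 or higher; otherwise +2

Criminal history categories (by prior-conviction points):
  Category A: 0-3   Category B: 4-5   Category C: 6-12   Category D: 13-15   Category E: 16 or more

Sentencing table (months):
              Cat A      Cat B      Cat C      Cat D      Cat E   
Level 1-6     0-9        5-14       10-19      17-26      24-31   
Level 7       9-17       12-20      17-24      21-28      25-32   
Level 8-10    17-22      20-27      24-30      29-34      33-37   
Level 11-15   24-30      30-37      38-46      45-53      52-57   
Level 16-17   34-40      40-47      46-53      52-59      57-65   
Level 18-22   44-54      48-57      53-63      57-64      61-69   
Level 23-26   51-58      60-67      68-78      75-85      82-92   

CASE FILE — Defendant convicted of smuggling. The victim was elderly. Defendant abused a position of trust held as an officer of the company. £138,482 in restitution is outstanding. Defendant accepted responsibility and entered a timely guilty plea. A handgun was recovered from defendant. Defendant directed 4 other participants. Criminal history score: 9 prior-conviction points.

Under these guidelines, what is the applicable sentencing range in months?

Base offense level for smuggling: 23.
A1 applies (level before this adjustment is 23 ≥ 21, so +4): 23 + 4 = 27.
A2 applies: 27 − 4 = 23.
A3 applies: 23 + 2 = 25.
A4 applies: 25 + 1 = 26.
A5 applies: 26 + 3 = 29.
A6 applies (level before this adjustment is 29 ≥ 21, so +4): 29 + 4 = 33.
Level 33 exceeds the maximum of 26; capped at 26.
Final offense level: 26.
Criminal history: 9 prior points → Category C (6-12).
Level 26 falls in the 23-26 band.
Grid: Level 23-26 × Category C = 68-78 months.

68-78 months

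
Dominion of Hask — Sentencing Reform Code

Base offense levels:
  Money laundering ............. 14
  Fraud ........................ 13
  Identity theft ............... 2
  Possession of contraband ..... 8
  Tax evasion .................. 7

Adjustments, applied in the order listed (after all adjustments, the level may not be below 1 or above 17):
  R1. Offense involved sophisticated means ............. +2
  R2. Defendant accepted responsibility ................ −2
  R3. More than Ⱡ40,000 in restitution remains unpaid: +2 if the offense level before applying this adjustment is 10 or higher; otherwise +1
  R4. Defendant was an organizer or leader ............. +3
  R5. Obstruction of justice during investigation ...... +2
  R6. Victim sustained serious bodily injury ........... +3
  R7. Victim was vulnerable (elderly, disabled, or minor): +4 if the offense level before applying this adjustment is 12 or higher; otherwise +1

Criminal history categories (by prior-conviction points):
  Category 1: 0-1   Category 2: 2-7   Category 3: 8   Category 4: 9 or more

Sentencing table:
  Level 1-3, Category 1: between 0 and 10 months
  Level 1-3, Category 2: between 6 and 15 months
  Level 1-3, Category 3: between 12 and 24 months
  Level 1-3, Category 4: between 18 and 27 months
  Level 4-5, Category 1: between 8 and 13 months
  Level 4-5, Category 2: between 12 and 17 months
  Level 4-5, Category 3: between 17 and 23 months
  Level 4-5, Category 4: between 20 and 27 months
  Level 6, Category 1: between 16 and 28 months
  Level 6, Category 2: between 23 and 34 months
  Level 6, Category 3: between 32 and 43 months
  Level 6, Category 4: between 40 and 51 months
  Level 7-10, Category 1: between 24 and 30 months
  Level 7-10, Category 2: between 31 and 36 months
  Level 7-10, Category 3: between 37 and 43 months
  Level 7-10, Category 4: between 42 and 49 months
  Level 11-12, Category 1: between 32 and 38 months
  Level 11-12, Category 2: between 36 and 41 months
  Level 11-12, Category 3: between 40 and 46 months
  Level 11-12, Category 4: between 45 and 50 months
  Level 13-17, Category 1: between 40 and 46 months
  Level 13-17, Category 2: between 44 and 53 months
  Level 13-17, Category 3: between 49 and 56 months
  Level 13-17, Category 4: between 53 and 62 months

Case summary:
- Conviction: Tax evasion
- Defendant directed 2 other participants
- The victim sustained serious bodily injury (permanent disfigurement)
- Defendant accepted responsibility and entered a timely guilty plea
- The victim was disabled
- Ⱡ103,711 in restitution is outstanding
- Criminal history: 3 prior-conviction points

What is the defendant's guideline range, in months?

44-53 months

Base offense level for tax evasion: 7.
R1 does not apply.
R2 applies: 7 − 2 = 5.
R3 applies (level before this adjustment is 5 < 10, so +1): 5 + 1 = 6.
R4 applies: 6 + 3 = 9.
R5 does not apply.
R6 applies: 9 + 3 = 12.
R7 applies (level before this adjustment is 12 ≥ 12, so +4): 12 + 4 = 16.
Final offense level: 16.
Criminal history: 3 prior points → Category 2 (2-7).
Level 16 falls in the 13-17 band.
Grid: Level 13-17 × Category 2 = 44-53 months.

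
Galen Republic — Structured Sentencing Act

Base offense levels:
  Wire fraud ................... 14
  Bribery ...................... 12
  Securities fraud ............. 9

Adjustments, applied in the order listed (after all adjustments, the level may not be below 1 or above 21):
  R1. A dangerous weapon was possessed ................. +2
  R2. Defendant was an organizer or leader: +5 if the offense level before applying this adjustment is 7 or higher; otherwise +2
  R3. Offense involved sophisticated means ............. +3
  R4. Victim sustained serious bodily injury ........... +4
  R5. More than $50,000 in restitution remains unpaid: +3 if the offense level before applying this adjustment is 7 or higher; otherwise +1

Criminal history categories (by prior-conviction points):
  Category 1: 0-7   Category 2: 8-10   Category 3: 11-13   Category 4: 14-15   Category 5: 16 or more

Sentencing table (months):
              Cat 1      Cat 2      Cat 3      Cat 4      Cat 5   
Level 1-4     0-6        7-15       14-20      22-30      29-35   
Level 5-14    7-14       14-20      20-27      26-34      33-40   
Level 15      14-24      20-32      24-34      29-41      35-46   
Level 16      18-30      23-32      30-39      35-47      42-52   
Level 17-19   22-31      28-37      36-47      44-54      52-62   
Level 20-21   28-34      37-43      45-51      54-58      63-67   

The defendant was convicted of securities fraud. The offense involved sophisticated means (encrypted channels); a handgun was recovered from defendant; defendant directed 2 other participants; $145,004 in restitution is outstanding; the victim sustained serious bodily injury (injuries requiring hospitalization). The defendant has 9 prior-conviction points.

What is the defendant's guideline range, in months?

37-43 months

Base offense level for securities fraud: 9.
R1 applies: 9 + 2 = 11.
R2 applies (level before this adjustment is 11 ≥ 7, so +5): 11 + 5 = 16.
R3 applies: 16 + 3 = 19.
R4 applies: 19 + 4 = 23.
R5 applies (level before this adjustment is 23 ≥ 7, so +3): 23 + 3 = 26.
Level 26 exceeds the maximum of 21; capped at 21.
Final offense level: 21.
Criminal history: 9 prior points → Category 2 (8-10).
Level 21 falls in the 20-21 band.
Grid: Level 20-21 × Category 2 = 37-43 months.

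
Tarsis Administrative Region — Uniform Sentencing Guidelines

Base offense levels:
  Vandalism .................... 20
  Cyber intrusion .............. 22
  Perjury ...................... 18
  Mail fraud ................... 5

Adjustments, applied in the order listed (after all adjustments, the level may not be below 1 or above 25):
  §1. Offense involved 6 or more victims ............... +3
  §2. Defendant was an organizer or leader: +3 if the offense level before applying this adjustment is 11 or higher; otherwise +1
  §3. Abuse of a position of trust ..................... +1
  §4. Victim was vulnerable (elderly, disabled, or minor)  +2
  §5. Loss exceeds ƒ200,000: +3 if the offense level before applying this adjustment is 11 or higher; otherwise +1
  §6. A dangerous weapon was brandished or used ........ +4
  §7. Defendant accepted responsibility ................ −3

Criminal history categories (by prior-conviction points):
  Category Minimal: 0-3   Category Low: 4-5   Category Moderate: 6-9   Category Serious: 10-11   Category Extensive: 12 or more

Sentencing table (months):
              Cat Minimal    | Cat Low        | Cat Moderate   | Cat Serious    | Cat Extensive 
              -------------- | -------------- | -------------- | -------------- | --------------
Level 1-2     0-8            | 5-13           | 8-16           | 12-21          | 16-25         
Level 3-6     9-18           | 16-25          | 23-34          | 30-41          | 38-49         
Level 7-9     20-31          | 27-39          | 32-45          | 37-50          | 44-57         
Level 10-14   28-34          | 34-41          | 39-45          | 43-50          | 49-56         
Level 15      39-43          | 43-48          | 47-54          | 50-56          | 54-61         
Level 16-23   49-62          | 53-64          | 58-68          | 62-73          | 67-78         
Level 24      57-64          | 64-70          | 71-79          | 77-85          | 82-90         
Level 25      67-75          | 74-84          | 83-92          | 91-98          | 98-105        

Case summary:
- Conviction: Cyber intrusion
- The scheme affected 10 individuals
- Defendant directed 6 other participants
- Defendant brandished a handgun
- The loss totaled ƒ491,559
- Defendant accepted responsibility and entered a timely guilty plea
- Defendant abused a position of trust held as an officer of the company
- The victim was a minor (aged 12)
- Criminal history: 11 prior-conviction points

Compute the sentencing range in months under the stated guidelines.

91-98 months

Base offense level for cyber intrusion: 22.
§1 applies: 22 + 3 = 25.
§2 applies (level before this adjustment is 25 ≥ 11, so +3): 25 + 3 = 28.
§3 applies: 28 + 1 = 29.
§4 applies: 29 + 2 = 31.
§5 applies (level before this adjustment is 31 ≥ 11, so +3): 31 + 3 = 34.
§6 applies: 34 + 4 = 38.
§7 applies: 38 − 3 = 35.
Level 35 exceeds the maximum of 25; capped at 25.
Final offense level: 25.
Criminal history: 11 prior points → Category Serious (10-11).
Level 25 falls in the 25 band.
Grid: Level 25 × Category Serious = 91-98 months.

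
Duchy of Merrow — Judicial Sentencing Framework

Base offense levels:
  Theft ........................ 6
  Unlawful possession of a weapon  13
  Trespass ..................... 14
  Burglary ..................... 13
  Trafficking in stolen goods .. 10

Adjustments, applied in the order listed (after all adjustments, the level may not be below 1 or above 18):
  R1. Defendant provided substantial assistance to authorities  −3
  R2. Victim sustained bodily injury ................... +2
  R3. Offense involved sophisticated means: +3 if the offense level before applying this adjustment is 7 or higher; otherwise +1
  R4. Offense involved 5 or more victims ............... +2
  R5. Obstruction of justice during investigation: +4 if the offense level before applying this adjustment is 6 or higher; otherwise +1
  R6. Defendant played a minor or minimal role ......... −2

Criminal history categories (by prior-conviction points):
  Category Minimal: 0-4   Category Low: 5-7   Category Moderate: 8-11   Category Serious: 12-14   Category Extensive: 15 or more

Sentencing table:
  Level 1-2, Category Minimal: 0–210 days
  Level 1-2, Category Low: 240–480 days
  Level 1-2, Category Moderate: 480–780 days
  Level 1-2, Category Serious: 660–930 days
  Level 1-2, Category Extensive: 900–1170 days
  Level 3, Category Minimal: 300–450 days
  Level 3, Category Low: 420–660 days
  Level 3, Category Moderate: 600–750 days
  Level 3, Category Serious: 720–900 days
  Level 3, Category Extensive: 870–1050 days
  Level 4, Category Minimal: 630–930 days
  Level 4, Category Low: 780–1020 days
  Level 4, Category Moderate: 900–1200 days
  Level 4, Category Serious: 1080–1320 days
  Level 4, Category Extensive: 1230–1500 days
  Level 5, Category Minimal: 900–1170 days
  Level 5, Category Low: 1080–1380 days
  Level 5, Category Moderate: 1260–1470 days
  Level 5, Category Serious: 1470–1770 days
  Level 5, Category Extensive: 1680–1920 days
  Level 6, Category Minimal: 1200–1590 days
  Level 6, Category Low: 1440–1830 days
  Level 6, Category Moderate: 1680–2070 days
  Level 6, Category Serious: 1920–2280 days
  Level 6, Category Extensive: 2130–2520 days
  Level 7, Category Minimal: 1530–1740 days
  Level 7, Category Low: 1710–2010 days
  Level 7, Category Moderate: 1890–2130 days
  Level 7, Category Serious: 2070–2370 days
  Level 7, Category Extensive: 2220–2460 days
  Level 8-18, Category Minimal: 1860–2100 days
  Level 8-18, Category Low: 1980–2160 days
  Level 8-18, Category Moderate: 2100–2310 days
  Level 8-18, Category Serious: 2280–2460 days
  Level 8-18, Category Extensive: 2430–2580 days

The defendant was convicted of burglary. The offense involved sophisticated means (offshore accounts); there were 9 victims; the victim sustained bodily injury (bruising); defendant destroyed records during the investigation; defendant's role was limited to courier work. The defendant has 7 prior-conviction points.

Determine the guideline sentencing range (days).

1980-2160 days

Base offense level for burglary: 13.
R2 applies: 13 + 2 = 15.
R3 applies (level before this adjustment is 15 ≥ 7, so +3): 15 + 3 = 18.
R4 applies: 18 + 2 = 20.
R5 applies (level before this adjustment is 20 ≥ 6, so +4): 20 + 4 = 24.
R6 applies: 24 − 2 = 22.
Level 22 exceeds the maximum of 18; capped at 18.
Final offense level: 18.
Criminal history: 7 prior points → Category Low (5-7).
Level 18 falls in the 8-18 band.
Grid: Level 8-18 × Category Low = 1980-2160 days.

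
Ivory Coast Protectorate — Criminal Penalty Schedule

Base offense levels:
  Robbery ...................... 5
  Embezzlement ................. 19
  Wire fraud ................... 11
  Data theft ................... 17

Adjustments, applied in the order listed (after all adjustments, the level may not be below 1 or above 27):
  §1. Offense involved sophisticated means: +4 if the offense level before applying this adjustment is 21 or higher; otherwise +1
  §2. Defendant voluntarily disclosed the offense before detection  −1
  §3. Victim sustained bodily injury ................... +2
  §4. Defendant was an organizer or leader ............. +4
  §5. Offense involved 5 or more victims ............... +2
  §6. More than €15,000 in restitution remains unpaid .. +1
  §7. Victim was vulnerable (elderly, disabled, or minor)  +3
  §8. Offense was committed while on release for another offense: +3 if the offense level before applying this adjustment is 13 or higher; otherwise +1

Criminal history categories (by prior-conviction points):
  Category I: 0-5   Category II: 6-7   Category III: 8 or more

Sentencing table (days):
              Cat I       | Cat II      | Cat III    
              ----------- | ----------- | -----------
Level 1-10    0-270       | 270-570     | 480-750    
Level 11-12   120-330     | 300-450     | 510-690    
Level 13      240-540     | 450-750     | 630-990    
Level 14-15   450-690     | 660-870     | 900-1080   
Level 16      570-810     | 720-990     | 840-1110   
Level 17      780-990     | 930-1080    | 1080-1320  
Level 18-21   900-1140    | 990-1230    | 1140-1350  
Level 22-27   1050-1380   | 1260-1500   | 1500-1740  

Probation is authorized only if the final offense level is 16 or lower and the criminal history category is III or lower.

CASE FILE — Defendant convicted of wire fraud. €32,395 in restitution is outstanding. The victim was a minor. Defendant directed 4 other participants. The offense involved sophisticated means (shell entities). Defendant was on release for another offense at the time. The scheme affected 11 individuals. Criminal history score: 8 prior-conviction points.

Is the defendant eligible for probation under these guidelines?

No

Base offense level for wire fraud: 11.
§1 applies (level before this adjustment is 11 < 21, so +1): 11 + 1 = 12.
§3 does not apply.
§4 applies: 12 + 4 = 16.
§5 applies: 16 + 2 = 18.
§6 applies: 18 + 1 = 19.
§7 applies: 19 + 3 = 22.
§8 applies (level before this adjustment is 22 ≥ 13, so +3): 22 + 3 = 25.
Final offense level: 25.
Criminal history: 8 prior points → Category III (8+).
Level 25 falls in the 22-27 band.
Grid: Level 22-27 × Category III = 1500-1740 days.
Probation check: level 25 > 16 and category III ≤ III → not eligible.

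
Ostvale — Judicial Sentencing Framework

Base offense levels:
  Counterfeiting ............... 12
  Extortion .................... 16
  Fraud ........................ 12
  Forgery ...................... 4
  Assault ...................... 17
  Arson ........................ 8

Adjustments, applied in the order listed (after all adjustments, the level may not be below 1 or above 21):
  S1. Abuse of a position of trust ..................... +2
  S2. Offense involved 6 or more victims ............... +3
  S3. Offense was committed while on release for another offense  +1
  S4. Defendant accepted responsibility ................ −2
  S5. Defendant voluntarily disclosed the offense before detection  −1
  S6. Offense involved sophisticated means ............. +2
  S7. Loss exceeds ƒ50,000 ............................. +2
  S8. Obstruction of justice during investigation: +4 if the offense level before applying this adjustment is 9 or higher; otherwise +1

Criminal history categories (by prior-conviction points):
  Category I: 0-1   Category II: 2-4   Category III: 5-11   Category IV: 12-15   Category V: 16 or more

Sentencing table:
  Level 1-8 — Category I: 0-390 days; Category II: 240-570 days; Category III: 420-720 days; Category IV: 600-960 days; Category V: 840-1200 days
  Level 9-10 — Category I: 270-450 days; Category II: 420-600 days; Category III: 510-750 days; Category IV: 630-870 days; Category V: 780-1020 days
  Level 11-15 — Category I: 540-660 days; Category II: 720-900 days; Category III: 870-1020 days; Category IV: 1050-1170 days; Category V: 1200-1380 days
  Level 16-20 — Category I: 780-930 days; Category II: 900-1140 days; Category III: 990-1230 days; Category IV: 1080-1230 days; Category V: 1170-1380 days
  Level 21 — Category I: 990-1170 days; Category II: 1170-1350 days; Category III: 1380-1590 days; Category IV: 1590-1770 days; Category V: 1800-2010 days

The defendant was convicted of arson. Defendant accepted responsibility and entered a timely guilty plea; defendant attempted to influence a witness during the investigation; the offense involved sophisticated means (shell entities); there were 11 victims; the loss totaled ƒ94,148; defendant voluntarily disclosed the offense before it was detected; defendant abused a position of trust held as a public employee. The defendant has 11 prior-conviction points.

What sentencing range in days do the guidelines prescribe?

990-1230 days

Base offense level for arson: 8.
S1 applies: 8 + 2 = 10.
S2 applies: 10 + 3 = 13.
S3 does not apply.
S4 applies: 13 − 2 = 11.
S5 applies: 11 − 1 = 10.
S6 applies: 10 + 2 = 12.
S7 applies: 12 + 2 = 14.
S8 applies (level before this adjustment is 14 ≥ 9, so +4): 14 + 4 = 18.
Final offense level: 18.
Criminal history: 11 prior points → Category III (5-11).
Level 18 falls in the 16-20 band.
Grid: Level 16-20 × Category III = 990-1230 days.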